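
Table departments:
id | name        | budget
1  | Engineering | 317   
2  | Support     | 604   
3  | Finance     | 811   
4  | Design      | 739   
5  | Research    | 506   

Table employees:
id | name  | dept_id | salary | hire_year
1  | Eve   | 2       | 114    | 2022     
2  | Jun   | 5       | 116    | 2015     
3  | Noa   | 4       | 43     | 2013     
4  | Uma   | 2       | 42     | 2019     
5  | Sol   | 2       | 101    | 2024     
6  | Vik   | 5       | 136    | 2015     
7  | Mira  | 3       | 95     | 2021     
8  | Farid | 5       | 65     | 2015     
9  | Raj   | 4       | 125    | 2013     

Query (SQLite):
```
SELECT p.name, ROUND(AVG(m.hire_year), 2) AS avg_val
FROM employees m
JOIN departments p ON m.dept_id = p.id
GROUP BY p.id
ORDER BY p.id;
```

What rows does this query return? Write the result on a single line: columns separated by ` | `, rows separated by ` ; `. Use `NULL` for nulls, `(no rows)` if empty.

Support | 2021.67 ; Finance | 2021 ; Design | 2013 ; Research | 2015

Join each employees row to its departments via dept_id.
Group joined rows by departments.id; compute ROUND(AVG(m.hire_year), 2) per group.
  2: ids {1, 4, 5} → ROUND(AVG(m.hire_year), 2)=2021.67
  3: ids {7} → ROUND(AVG(m.hire_year), 2)=2021
  4: ids {3, 9} → ROUND(AVG(m.hire_year), 2)=2013
  5: ids {2, 6, 8} → ROUND(AVG(m.hire_year), 2)=2015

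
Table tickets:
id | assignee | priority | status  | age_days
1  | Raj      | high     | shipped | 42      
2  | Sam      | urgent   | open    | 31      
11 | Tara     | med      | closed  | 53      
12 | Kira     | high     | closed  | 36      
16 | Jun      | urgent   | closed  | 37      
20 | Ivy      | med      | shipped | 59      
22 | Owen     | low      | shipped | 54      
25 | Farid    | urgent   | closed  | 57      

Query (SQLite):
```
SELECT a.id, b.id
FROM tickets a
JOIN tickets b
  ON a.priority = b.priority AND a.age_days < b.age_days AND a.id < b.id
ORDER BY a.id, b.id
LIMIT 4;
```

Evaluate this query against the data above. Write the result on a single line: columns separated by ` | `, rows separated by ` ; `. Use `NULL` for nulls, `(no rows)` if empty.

2 | 16 ; 2 | 25 ; 11 | 20 ; 16 | 25

Pairs (a,b) with same priority, a.age_days < b.age_days, a.id < b.id.
priority groups: high:{1,12} low:{22} med:{11,20} urgent:{2,16,25}
Ordered by (a.id, b.id); first 4.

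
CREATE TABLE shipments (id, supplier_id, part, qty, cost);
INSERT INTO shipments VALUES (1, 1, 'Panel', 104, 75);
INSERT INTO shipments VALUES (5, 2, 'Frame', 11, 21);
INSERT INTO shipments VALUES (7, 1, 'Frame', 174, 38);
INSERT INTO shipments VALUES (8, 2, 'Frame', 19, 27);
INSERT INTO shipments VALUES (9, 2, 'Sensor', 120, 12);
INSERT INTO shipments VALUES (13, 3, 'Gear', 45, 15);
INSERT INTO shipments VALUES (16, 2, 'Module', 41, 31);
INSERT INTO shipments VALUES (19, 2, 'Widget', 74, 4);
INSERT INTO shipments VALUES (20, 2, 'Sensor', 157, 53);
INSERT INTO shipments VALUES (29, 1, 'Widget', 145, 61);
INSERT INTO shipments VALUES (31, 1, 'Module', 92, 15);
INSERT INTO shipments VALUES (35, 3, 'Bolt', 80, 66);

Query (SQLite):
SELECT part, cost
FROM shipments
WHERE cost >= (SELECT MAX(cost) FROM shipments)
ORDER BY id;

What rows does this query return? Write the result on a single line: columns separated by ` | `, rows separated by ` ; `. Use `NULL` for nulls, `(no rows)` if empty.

Scalar subquery: MAX(cost) over all shipments rows = 75.
Keep rows where cost >= that value.

Panel | 75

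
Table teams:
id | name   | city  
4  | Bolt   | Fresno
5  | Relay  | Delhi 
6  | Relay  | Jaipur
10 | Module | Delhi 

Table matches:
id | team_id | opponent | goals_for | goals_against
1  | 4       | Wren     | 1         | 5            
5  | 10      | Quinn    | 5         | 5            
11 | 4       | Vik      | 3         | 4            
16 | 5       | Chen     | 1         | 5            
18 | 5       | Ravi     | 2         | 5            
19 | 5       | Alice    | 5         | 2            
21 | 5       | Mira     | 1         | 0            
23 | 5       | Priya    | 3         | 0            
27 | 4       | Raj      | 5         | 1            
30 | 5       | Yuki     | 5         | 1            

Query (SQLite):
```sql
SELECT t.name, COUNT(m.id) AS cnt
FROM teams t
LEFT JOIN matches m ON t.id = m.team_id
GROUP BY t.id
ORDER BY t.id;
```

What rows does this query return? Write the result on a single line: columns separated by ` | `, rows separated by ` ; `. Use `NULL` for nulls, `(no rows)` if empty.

Bolt | 3 ; Relay | 6 ; Relay | 0 ; Module | 1

LEFT JOIN keeps every teams row; unmatched ones get NULL for matches columns.
Group by teams.id and compute COUNT(m.id). COUNT(col) of an all-NULL group is 0.
  4: ids {1, 11, 27} → COUNT(m.id)=3
  5: ids {16, 18, 19, 21, 23, 30} → COUNT(m.id)=6
  6: ids {—} → COUNT(m.id)=0
  10: ids {5} → COUNT(m.id)=1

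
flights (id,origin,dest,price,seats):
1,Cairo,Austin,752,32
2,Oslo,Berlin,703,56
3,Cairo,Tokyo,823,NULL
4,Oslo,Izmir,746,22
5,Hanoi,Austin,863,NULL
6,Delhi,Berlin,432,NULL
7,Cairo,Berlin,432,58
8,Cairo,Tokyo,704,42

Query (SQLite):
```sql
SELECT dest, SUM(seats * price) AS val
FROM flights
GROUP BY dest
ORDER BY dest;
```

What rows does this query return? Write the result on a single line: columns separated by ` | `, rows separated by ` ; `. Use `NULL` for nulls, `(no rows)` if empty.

Austin | 24064 ; Berlin | 64424 ; Izmir | 16412 ; Tokyo | 29568

For each row compute seats * price.
Group by dest; take SUM of the expression per group.
  Austin: ids {1, 5} → SUM(seats * price)=24064
  Berlin: ids {2, 6, 7} → SUM(seats * price)=64424
  Izmir: ids {4} → SUM(seats * price)=16412
  Tokyo: ids {3, 8} → SUM(seats * price)=29568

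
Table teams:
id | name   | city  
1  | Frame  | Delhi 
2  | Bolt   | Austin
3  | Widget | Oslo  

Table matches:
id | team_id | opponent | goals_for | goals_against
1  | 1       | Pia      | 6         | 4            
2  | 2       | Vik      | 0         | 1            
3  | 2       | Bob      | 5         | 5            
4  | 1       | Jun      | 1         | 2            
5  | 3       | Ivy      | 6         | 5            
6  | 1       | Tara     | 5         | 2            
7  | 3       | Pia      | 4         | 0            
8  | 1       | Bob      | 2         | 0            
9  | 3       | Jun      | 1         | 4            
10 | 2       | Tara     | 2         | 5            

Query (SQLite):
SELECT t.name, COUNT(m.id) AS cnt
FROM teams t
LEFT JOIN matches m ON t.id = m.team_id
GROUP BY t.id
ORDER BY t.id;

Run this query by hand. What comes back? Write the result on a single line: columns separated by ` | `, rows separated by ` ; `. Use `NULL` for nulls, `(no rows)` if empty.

Frame | 4 ; Bolt | 3 ; Widget | 3

LEFT JOIN keeps every teams row; unmatched ones get NULL for matches columns.
Group by teams.id and compute COUNT(m.id). COUNT(col) of an all-NULL group is 0.
  1: ids {1, 4, 6, 8} → COUNT(m.id)=4
  2: ids {2, 3, 10} → COUNT(m.id)=3
  3: ids {5, 7, 9} → COUNT(m.id)=3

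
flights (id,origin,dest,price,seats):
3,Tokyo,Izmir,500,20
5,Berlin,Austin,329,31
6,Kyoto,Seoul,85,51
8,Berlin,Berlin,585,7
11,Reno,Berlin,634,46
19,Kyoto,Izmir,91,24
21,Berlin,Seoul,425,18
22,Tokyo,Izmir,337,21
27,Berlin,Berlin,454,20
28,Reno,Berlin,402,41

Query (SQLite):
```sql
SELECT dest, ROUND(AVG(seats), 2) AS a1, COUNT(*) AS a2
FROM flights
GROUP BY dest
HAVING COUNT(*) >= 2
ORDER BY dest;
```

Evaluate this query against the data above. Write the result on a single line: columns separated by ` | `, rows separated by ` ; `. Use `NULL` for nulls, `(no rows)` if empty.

Berlin | 28.5 | 4 ; Izmir | 21.67 | 3 ; Seoul | 34.5 | 2

Group flights by dest.
Per group compute: ROUND(AVG(seats), 2), COUNT(*).
HAVING: drop groups with fewer than 2 rows.
  Austin: ids {5} → ROUND(AVG(seats), 2)=31, COUNT(*)=1
  Berlin: ids {8, 11, 27, 28} → ROUND(AVG(seats), 2)=28.5, COUNT(*)=4
  Izmir: ids {3, 19, 22} → ROUND(AVG(seats), 2)=21.67, COUNT(*)=3
  Seoul: ids {6, 21} → ROUND(AVG(seats), 2)=34.5, COUNT(*)=2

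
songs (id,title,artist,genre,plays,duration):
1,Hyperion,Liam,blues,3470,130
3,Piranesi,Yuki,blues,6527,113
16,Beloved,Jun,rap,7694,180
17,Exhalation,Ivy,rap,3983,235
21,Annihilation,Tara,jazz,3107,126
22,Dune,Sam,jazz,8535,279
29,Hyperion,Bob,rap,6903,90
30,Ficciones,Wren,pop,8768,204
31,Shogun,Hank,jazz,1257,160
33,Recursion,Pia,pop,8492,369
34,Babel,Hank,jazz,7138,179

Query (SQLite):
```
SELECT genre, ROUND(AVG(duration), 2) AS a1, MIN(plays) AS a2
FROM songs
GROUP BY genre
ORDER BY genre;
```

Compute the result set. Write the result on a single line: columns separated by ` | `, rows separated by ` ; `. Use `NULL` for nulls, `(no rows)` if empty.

Group songs by genre.
Per group compute: ROUND(AVG(duration), 2), MIN(plays).
  blues: ids {1, 3} → ROUND(AVG(duration), 2)=121.5, MIN(plays)=3470
  jazz: ids {21, 22, 31, 34} → ROUND(AVG(duration), 2)=186, MIN(plays)=1257
  pop: ids {30, 33} → ROUND(AVG(duration), 2)=286.5, MIN(plays)=8492
  rap: ids {16, 17, 29} → ROUND(AVG(duration), 2)=168.33, MIN(plays)=3983

blues | 121.5 | 3470 ; jazz | 186 | 1257 ; pop | 286.5 | 8492 ; rap | 168.33 | 3983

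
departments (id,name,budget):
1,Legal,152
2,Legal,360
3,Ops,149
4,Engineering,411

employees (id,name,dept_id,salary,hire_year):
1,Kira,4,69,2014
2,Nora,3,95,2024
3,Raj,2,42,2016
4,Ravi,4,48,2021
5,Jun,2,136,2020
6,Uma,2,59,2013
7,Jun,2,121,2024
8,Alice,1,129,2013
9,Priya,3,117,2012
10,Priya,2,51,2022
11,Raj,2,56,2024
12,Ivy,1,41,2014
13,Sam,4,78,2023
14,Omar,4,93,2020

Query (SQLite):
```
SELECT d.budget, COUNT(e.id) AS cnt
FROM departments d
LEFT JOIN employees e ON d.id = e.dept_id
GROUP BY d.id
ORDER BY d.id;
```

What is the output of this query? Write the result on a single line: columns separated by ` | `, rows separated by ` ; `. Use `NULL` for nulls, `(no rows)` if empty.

152 | 2 ; 360 | 6 ; 149 | 2 ; 411 | 4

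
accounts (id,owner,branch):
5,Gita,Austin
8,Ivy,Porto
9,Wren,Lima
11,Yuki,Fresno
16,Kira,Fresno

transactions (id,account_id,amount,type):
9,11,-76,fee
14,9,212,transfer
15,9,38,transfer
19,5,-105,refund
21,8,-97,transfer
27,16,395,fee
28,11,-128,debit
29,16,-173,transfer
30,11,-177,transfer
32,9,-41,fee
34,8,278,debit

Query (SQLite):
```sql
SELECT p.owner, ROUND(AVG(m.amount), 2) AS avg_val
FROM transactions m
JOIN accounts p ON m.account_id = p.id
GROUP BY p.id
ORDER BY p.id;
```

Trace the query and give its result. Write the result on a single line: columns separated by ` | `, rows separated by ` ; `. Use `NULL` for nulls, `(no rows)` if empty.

Join each transactions row to its accounts via account_id.
Group joined rows by accounts.id; compute ROUND(AVG(m.amount), 2) per group.
  5: ids {19} → ROUND(AVG(m.amount), 2)=-105
  8: ids {21, 34} → ROUND(AVG(m.amount), 2)=90.5
  9: ids {14, 15, 32} → ROUND(AVG(m.amount), 2)=69.67
  11: ids {9, 28, 30} → ROUND(AVG(m.amount), 2)=-127
  16: ids {27, 29} → ROUND(AVG(m.amount), 2)=111

Gita | -105 ; Ivy | 90.5 ; Wren | 69.67 ; Yuki | -127 ; Kira | 111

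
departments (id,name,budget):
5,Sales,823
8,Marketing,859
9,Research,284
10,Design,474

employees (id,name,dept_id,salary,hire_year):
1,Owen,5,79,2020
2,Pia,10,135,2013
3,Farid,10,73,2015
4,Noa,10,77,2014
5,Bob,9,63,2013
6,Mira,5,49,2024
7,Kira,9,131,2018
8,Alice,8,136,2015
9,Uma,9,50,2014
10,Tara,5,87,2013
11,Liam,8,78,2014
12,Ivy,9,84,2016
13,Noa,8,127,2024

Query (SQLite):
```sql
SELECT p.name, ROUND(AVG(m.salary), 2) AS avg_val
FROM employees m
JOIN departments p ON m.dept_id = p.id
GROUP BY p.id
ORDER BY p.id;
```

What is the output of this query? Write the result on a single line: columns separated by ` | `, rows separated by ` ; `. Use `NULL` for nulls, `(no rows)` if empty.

Join each employees row to its departments via dept_id.
Group joined rows by departments.id; compute ROUND(AVG(m.salary), 2) per group.
  5: ids {1, 6, 10} → ROUND(AVG(m.salary), 2)=71.67
  8: ids {8, 11, 13} → ROUND(AVG(m.salary), 2)=113.67
  9: ids {5, 7, 9, 12} → ROUND(AVG(m.salary), 2)=82
  10: ids {2, 3, 4} → ROUND(AVG(m.salary), 2)=95

Sales | 71.67 ; Marketing | 113.67 ; Research | 82 ; Design | 95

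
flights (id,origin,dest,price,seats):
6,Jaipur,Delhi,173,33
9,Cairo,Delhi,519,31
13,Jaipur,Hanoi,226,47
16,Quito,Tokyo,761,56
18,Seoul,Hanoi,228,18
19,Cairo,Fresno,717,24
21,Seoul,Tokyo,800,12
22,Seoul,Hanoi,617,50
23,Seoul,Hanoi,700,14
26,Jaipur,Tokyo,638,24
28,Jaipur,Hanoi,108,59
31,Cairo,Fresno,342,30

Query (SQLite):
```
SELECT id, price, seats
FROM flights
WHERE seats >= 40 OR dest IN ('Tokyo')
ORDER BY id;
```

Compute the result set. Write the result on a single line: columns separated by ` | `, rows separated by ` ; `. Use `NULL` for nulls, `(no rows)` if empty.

seats >= 40: ids {13, 16, 22, 28}
dest IN ('Tokyo'): ids {16, 21, 26}
Combine with OR.

13 | 226 | 47 ; 16 | 761 | 56 ; 21 | 800 | 12 ; 22 | 617 | 50 ; 26 | 638 | 24 ; 28 | 108 | 59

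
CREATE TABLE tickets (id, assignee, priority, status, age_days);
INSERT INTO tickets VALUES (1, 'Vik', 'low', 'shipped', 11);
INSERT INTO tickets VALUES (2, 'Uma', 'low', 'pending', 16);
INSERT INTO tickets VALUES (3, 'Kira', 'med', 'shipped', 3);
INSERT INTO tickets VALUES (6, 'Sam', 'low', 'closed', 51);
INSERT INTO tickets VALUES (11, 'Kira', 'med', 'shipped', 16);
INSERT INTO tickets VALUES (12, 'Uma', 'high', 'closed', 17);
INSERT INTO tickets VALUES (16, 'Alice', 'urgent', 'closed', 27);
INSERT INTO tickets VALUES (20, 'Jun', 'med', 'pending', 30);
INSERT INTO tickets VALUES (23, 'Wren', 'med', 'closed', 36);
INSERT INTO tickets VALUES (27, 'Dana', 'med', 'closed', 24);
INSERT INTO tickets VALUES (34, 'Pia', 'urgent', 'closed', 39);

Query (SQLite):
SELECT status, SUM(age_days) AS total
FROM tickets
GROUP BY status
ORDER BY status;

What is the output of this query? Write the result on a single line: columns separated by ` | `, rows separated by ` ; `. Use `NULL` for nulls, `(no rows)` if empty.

closed | 194 ; pending | 46 ; shipped | 30

Partition tickets by status; compute SUM(age_days) within each group.
  closed: ids {6, 12, 16, 23, 27, 34} → SUM(age_days)=194
  pending: ids {2, 20} → SUM(age_days)=46
  shipped: ids {1, 3, 11} → SUM(age_days)=30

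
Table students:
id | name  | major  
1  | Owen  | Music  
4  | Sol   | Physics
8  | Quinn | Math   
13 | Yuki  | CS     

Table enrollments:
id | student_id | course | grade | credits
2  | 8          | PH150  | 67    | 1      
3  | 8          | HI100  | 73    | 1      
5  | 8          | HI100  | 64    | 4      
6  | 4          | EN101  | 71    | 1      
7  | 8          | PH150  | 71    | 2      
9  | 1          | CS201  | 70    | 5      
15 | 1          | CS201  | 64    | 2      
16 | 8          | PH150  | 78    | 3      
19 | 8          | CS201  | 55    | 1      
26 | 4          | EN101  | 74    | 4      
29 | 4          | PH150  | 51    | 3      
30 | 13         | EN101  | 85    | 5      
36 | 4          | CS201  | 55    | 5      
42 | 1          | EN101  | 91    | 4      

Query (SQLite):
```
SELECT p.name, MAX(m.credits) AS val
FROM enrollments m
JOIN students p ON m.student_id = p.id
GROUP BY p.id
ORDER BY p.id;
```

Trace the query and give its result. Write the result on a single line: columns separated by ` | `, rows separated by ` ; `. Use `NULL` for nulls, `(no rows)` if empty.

Owen | 5 ; Sol | 5 ; Quinn | 4 ; Yuki | 5

Join each enrollments row to its students via student_id.
Group joined rows by students.id; compute MAX(m.credits) per group.
  1: ids {9, 15, 42} → MAX(m.credits)=5
  4: ids {6, 26, 29, 36} → MAX(m.credits)=5
  8: ids {2, 3, 5, 7, 16, 19} → MAX(m.credits)=4
  13: ids {30} → MAX(m.credits)=5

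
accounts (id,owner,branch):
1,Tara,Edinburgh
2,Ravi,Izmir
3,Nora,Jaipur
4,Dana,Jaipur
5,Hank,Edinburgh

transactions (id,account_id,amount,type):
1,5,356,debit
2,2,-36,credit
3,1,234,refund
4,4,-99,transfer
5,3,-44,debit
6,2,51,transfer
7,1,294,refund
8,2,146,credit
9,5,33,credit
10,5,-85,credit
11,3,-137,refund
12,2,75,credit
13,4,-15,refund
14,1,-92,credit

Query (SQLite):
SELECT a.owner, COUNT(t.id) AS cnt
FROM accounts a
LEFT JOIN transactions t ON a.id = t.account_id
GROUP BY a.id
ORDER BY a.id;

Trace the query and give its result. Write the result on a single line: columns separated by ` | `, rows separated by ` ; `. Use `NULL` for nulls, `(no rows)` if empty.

LEFT JOIN keeps every accounts row; unmatched ones get NULL for transactions columns.
Group by accounts.id and compute COUNT(t.id). COUNT(col) of an all-NULL group is 0.
  1: ids {3, 7, 14} → COUNT(t.id)=3
  2: ids {2, 6, 8, 12} → COUNT(t.id)=4
  3: ids {5, 11} → COUNT(t.id)=2
  4: ids {4, 13} → COUNT(t.id)=2
  5: ids {1, 9, 10} → COUNT(t.id)=3

Tara | 3 ; Ravi | 4 ; Nora | 2 ; Dana | 2 ; Hank | 3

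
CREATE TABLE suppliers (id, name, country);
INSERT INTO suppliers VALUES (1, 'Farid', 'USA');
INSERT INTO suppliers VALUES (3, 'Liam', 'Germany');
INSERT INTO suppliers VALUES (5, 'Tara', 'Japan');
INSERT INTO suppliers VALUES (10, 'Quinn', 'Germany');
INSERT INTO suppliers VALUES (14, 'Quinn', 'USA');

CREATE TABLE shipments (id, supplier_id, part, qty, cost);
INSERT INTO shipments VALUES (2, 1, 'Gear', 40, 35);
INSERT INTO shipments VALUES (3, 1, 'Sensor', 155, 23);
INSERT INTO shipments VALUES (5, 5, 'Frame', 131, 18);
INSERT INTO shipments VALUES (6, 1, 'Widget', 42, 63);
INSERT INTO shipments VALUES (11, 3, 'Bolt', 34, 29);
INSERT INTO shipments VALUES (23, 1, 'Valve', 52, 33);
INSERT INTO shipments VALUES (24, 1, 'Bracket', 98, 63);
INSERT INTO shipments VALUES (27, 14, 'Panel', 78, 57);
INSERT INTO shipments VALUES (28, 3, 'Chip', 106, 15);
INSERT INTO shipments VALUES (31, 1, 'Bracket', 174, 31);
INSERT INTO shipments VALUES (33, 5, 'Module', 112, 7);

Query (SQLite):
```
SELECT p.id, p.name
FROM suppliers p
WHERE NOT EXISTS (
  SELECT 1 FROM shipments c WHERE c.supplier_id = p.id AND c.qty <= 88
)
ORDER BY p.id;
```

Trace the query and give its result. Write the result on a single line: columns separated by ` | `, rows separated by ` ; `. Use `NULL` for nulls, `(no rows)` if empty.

For each suppliers row, check whether any shipments with matching supplier_id has qty <= 88.
Keep rows where that is false.

5 | Tara ; 10 | Quinn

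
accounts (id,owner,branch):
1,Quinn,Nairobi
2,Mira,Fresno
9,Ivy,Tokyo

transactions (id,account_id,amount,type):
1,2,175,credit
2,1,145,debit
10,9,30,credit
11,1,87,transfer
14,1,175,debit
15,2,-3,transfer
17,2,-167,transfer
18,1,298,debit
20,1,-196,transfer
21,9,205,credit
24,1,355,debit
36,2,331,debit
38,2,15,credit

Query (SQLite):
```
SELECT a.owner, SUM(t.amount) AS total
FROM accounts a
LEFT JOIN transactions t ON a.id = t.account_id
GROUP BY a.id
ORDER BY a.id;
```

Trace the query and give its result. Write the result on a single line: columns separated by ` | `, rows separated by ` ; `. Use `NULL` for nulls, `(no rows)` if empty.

LEFT JOIN keeps every accounts row; unmatched ones get NULL for transactions columns.
Group by accounts.id and compute SUM(t.amount). SUM over an all-NULL group is NULL.
  1: ids {2, 11, 14, 18, 20, 24} → SUM(t.amount)=864
  2: ids {1, 15, 17, 36, 38} → SUM(t.amount)=351
  9: ids {10, 21} → SUM(t.amount)=235

Quinn | 864 ; Mira | 351 ; Ivy | 235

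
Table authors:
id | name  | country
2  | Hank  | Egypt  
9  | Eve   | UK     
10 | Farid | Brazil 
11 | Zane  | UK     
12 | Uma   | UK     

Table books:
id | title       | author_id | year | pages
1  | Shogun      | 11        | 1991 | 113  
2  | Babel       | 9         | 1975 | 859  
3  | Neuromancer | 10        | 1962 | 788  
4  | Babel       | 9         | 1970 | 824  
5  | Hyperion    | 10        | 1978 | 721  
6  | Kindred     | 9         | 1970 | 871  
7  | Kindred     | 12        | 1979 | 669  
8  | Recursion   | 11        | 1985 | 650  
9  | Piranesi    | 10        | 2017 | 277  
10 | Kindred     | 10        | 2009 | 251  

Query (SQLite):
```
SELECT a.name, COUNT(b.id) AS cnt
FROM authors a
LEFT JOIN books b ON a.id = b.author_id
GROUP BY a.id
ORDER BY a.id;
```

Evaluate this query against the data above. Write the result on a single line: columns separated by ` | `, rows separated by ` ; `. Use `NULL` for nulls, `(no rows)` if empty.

Hank | 0 ; Eve | 3 ; Farid | 4 ; Zane | 2 ; Uma | 1

LEFT JOIN keeps every authors row; unmatched ones get NULL for books columns.
Group by authors.id and compute COUNT(b.id). COUNT(col) of an all-NULL group is 0.
  2: ids {—} → COUNT(b.id)=0
  9: ids {2, 4, 6} → COUNT(b.id)=3
  10: ids {3, 5, 9, 10} → COUNT(b.id)=4
  11: ids {1, 8} → COUNT(b.id)=2
  12: ids {7} → COUNT(b.id)=1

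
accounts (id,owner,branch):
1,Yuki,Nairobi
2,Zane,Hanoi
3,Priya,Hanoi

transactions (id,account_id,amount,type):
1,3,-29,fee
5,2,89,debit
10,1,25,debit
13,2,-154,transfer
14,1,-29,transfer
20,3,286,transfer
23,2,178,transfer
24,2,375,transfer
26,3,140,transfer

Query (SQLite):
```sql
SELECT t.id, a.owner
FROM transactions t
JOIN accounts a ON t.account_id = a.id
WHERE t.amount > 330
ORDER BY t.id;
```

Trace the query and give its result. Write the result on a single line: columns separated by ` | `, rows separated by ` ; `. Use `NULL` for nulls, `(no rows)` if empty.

Each transactions row matches the accounts row where account_id = accounts.id.
Then keep rows with t.amount > 330.

24 | Zane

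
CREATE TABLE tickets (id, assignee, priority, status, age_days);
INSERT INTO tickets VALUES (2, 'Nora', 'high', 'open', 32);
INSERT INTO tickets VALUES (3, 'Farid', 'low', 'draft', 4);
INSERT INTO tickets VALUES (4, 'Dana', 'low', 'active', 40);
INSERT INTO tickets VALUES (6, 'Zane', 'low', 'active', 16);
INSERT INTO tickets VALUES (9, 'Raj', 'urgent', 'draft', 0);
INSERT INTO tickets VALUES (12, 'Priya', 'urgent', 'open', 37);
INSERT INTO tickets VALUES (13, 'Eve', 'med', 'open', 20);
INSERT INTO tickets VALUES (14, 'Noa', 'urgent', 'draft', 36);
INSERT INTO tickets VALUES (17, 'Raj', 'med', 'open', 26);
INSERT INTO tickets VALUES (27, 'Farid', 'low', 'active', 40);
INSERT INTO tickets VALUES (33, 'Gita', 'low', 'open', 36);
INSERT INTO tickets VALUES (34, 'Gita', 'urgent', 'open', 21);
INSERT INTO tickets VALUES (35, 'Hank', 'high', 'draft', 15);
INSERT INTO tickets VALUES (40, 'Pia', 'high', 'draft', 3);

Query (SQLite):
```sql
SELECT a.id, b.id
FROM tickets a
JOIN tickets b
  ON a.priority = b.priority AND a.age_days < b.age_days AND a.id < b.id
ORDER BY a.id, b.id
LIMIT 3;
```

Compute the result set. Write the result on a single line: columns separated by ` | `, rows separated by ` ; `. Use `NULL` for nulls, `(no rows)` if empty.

3 | 4 ; 3 | 6 ; 3 | 27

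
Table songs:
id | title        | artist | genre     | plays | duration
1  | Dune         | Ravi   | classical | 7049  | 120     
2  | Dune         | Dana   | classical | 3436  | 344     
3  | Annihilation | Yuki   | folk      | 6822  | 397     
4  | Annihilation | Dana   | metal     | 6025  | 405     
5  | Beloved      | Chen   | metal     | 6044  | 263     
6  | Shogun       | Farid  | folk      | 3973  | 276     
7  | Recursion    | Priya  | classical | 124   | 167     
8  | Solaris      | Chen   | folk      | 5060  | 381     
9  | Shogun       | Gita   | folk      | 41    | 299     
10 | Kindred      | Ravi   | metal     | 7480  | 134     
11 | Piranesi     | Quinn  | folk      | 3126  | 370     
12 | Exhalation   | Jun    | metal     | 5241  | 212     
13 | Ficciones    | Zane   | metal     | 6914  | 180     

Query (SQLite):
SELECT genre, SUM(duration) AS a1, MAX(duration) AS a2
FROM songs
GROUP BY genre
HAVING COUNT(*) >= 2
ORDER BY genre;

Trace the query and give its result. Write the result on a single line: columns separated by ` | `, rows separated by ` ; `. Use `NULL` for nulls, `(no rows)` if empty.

Group songs by genre.
Per group compute: SUM(duration), MAX(duration).
HAVING: drop groups with fewer than 2 rows.
  classical: ids {1, 2, 7} → SUM(duration)=631, MAX(duration)=344
  folk: ids {3, 6, 8, 9, 11} → SUM(duration)=1723, MAX(duration)=397
  metal: ids {4, 5, 10, 12, 13} → SUM(duration)=1194, MAX(duration)=405

classical | 631 | 344 ; folk | 1723 | 397 ; metal | 1194 | 405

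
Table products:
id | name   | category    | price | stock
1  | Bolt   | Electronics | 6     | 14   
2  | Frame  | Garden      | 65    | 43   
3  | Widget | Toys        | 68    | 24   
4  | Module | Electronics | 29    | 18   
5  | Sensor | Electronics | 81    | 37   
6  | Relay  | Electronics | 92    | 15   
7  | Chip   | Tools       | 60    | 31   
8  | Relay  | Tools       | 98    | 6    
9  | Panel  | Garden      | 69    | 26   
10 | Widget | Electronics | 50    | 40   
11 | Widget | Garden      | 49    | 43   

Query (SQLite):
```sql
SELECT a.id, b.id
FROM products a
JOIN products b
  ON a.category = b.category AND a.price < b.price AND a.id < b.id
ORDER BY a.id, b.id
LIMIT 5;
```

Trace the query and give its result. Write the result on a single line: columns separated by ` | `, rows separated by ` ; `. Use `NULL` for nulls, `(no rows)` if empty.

Pairs (a,b) with same category, a.price < b.price, a.id < b.id.
category groups: Electronics:{1,4,5,6,10} Garden:{2,9,11} Tools:{7,8} Toys:{3}
Ordered by (a.id, b.id); first 5.

1 | 4 ; 1 | 5 ; 1 | 6 ; 1 | 10 ; 2 | 9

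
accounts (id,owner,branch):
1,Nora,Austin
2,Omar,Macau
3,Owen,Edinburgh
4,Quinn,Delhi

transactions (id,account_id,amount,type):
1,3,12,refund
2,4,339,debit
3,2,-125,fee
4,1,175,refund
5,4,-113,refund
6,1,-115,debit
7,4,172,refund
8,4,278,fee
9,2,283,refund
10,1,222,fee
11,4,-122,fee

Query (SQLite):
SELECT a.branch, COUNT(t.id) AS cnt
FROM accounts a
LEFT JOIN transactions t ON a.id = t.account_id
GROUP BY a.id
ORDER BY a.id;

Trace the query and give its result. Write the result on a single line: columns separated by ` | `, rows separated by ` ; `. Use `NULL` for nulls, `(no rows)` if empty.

Austin | 3 ; Macau | 2 ; Edinburgh | 1 ; Delhi | 5

LEFT JOIN keeps every accounts row; unmatched ones get NULL for transactions columns.
Group by accounts.id and compute COUNT(t.id). COUNT(col) of an all-NULL group is 0.
  1: ids {4, 6, 10} → COUNT(t.id)=3
  2: ids {3, 9} → COUNT(t.id)=2
  3: ids {1} → COUNT(t.id)=1
  4: ids {2, 5, 7, 8, 11} → COUNT(t.id)=5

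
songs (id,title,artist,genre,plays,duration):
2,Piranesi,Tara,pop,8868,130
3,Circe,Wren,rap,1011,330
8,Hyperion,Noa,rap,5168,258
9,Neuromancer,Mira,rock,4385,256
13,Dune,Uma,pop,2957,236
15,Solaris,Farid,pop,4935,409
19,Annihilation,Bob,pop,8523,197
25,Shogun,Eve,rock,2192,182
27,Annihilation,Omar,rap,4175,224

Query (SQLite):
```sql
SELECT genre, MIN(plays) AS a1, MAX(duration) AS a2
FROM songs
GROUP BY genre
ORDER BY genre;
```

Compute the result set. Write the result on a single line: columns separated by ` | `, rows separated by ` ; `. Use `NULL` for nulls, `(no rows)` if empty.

Group songs by genre.
Per group compute: MIN(plays), MAX(duration).
  pop: ids {2, 13, 15, 19} → MIN(plays)=2957, MAX(duration)=409
  rap: ids {3, 8, 27} → MIN(plays)=1011, MAX(duration)=330
  rock: ids {9, 25} → MIN(plays)=2192, MAX(duration)=256

pop | 2957 | 409 ; rap | 1011 | 330 ; rock | 2192 | 256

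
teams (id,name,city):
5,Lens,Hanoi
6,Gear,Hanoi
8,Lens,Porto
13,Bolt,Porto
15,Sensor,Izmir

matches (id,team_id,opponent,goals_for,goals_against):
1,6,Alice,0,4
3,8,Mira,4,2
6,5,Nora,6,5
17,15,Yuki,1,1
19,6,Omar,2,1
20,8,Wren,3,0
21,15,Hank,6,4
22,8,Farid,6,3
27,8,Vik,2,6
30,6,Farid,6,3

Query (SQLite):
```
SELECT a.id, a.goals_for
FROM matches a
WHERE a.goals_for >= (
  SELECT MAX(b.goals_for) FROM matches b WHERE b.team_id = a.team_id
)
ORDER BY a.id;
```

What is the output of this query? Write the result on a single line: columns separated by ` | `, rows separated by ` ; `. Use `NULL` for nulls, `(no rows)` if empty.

For each matches row a, compute MAX(goals_for) over rows sharing a.team_id.
Keep row a if a.goals_for >= that per-group MAX.
  team_id=5: MAX(goals_for) = 6
  team_id=6: MAX(goals_for) = 6
  team_id=8: MAX(goals_for) = 6
  team_id=15: MAX(goals_for) = 6

6 | 6 ; 21 | 6 ; 22 | 6 ; 30 | 6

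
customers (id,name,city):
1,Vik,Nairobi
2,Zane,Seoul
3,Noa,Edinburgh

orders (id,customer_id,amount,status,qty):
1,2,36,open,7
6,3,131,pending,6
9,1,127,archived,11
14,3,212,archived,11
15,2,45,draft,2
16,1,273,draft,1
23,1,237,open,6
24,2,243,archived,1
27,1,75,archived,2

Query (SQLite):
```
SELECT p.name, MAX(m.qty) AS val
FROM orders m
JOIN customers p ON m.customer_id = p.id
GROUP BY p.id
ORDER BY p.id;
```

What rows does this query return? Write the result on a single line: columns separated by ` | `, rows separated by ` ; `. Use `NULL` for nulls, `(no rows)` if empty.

Vik | 11 ; Zane | 7 ; Noa | 11

Join each orders row to its customers via customer_id.
Group joined rows by customers.id; compute MAX(m.qty) per group.
  1: ids {9, 16, 23, 27} → MAX(m.qty)=11
  2: ids {1, 15, 24} → MAX(m.qty)=7
  3: ids {6, 14} → MAX(m.qty)=11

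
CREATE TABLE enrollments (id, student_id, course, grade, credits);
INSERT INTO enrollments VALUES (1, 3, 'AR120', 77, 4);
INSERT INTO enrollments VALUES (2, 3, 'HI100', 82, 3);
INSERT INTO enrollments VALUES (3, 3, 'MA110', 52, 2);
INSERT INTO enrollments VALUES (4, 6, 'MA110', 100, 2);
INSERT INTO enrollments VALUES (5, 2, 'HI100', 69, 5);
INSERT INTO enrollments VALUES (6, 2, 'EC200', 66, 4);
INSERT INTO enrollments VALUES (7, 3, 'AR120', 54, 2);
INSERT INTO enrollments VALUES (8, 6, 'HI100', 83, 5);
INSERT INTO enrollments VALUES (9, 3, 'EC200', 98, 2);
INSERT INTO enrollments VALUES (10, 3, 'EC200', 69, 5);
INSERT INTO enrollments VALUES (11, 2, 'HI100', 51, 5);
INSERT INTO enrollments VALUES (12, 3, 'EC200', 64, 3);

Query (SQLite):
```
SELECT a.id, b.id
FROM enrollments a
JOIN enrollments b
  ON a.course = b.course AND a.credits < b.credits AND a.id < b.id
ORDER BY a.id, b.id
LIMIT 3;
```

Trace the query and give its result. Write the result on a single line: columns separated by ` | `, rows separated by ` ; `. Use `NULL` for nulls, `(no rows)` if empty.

Pairs (a,b) with same course, a.credits < b.credits, a.id < b.id.
course groups: AR120:{1,7} EC200:{6,9,10,12} HI100:{2,5,8,11} MA110:{3,4}
Ordered by (a.id, b.id); first 3.

2 | 5 ; 2 | 8 ; 2 | 11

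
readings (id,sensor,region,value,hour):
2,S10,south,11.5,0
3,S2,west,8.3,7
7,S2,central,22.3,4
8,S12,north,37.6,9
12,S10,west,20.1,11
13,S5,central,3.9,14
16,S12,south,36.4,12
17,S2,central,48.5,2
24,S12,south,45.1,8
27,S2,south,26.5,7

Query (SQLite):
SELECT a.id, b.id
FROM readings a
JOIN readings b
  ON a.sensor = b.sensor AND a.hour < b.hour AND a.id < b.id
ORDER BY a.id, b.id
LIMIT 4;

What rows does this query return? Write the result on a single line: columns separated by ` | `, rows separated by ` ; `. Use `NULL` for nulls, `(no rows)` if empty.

Pairs (a,b) with same sensor, a.hour < b.hour, a.id < b.id.
sensor groups: S10:{2,12} S12:{8,16,24} S2:{3,7,17,27} S5:{13}
Ordered by (a.id, b.id); first 4.

2 | 12 ; 7 | 27 ; 8 | 16 ; 17 | 27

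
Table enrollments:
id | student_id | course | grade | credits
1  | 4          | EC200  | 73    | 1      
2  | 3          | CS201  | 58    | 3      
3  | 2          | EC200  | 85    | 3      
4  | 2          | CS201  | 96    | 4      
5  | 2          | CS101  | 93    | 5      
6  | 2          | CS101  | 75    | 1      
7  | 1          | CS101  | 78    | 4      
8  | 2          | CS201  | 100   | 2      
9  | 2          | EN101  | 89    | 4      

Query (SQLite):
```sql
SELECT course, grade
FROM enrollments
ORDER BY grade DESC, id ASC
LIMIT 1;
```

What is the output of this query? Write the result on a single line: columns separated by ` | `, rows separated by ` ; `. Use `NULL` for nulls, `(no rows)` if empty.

CS201 | 100

Sort by grade desc, tiebreak id asc: (100, id=8), (96, id=4), (93, id=5), (89, id=9) …. Take first 1.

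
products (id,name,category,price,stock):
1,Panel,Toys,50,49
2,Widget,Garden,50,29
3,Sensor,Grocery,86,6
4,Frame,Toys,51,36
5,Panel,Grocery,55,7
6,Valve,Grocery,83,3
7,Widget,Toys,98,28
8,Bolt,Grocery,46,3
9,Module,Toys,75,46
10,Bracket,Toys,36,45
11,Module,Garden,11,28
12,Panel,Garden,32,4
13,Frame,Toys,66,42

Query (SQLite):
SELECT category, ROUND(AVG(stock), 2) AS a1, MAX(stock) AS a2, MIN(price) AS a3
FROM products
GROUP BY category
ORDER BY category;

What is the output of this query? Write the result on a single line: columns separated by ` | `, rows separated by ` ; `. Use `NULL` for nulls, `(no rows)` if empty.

Group products by category.
Per group compute: ROUND(AVG(stock), 2), MAX(stock), MIN(price).
  Garden: ids {2, 11, 12} → ROUND(AVG(stock), 2)=20.33, MAX(stock)=29, MIN(price)=11
  Grocery: ids {3, 5, 6, 8} → ROUND(AVG(stock), 2)=4.75, MAX(stock)=7, MIN(price)=46
  Toys: ids {1, 4, 7, 9, 10, 13} → ROUND(AVG(stock), 2)=41, MAX(stock)=49, MIN(price)=36

Garden | 20.33 | 29 | 11 ; Grocery | 4.75 | 7 | 46 ; Toys | 41 | 49 | 36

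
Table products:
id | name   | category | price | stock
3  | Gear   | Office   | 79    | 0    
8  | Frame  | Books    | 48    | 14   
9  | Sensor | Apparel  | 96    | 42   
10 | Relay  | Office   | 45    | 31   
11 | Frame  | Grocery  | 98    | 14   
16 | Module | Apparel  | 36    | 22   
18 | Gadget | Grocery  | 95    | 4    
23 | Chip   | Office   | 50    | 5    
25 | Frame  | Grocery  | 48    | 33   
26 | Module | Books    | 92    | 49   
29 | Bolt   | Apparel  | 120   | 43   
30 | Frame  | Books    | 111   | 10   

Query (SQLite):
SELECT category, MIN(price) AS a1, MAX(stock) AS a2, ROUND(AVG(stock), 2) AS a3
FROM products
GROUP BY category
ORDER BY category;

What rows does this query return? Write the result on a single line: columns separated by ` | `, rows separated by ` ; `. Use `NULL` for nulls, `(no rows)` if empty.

Group products by category.
Per group compute: MIN(price), MAX(stock), ROUND(AVG(stock), 2).
  Apparel: ids {9, 16, 29} → MIN(price)=36, MAX(stock)=43, ROUND(AVG(stock), 2)=35.67
  Books: ids {8, 26, 30} → MIN(price)=48, MAX(stock)=49, ROUND(AVG(stock), 2)=24.33
  Grocery: ids {11, 18, 25} → MIN(price)=48, MAX(stock)=33, ROUND(AVG(stock), 2)=17
  Office: ids {3, 10, 23} → MIN(price)=45, MAX(stock)=31, ROUND(AVG(stock), 2)=12

Apparel | 36 | 43 | 35.67 ; Books | 48 | 49 | 24.33 ; Grocery | 48 | 33 | 17 ; Office | 45 | 31 | 12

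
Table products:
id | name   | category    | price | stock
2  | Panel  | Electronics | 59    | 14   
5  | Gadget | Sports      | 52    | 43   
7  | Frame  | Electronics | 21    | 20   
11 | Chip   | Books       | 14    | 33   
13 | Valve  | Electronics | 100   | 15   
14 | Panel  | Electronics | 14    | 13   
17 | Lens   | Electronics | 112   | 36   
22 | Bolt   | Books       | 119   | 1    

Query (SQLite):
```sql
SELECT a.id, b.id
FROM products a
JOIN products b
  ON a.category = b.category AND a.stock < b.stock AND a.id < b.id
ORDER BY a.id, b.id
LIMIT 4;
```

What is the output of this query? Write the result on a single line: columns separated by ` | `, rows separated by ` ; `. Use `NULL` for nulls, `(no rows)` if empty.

2 | 7 ; 2 | 13 ; 2 | 17 ; 7 | 17

Pairs (a,b) with same category, a.stock < b.stock, a.id < b.id.
category groups: Books:{11,22} Electronics:{2,7,13,14,17} Sports:{5}
Ordered by (a.id, b.id); first 4.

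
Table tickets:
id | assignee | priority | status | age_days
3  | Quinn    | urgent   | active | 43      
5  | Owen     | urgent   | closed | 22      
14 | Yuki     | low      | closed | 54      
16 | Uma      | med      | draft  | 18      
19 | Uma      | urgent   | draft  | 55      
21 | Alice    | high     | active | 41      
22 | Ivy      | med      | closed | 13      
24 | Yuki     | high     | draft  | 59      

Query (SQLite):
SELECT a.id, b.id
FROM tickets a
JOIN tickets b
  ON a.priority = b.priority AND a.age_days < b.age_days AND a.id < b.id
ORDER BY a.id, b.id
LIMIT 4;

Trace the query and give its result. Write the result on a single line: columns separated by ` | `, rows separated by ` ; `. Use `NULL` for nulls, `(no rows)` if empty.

Pairs (a,b) with same priority, a.age_days < b.age_days, a.id < b.id.
priority groups: high:{21,24} low:{14} med:{16,22} urgent:{3,5,19}
Ordered by (a.id, b.id); first 4.

3 | 19 ; 5 | 19 ; 21 | 24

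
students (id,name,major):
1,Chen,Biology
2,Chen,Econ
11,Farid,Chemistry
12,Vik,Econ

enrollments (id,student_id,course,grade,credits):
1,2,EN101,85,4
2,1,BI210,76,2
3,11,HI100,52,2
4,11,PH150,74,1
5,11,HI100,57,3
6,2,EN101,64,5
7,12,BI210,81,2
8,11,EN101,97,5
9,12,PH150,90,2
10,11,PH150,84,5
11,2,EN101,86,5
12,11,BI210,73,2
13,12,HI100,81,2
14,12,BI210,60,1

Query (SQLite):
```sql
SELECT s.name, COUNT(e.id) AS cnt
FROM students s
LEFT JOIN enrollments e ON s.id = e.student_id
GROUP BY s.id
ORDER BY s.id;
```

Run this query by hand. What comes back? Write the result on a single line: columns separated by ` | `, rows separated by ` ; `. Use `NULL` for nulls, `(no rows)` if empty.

Chen | 1 ; Chen | 3 ; Farid | 6 ; Vik | 4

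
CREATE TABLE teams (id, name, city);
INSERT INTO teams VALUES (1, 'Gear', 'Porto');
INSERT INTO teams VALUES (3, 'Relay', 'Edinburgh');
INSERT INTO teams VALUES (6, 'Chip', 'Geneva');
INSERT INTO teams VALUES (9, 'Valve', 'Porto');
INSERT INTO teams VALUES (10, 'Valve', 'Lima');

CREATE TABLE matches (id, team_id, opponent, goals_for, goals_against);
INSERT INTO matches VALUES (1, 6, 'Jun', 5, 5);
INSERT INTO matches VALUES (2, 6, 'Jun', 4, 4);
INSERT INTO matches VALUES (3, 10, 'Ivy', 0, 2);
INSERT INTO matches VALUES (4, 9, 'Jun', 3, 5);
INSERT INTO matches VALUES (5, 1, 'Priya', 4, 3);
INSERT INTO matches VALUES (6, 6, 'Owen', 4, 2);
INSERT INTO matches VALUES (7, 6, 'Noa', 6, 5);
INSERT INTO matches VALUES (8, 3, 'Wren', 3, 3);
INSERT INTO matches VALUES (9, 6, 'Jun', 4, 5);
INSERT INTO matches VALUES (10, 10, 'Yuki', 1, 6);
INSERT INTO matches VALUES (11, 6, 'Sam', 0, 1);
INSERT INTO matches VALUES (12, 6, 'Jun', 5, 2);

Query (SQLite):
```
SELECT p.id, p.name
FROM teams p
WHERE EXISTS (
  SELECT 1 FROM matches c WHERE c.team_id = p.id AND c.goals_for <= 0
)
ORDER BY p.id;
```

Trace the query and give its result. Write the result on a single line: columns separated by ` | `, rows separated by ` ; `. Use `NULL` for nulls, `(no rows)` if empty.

6 | Chip ; 10 | Valve

For each teams row, check whether any matches with matching team_id has goals_for <= 0.
Keep rows where that is true.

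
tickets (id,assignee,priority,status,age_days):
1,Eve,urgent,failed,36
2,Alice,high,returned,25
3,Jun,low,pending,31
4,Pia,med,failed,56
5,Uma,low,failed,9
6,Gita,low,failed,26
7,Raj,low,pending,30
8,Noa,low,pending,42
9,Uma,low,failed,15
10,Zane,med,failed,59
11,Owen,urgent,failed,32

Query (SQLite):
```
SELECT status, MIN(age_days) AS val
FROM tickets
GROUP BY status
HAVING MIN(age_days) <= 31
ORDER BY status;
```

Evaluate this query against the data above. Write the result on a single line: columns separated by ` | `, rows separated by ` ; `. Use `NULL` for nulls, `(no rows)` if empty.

failed | 9 ; pending | 30 ; returned | 25

Partition tickets by status; compute MIN(age_days) within each group.
HAVING: keep groups where MIN(age_days) <= 31.
  failed: ids {1, 4, 5, 6, 9, 10, 11} → MIN(age_days)=9
  pending: ids {3, 7, 8} → MIN(age_days)=30
  returned: ids {2} → MIN(age_days)=25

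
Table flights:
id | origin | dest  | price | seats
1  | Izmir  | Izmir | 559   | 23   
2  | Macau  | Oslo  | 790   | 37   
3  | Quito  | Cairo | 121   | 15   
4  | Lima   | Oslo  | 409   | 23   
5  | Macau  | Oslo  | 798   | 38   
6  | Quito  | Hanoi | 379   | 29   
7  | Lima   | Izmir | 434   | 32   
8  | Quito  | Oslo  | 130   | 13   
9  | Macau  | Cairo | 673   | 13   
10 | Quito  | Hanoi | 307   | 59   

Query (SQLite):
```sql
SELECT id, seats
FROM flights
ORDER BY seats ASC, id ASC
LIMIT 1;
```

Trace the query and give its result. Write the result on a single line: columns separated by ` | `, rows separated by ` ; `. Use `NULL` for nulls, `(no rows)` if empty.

8 | 13

Sort by seats asc, tiebreak id asc: (13, id=8), (13, id=9), (15, id=3), (23, id=1) …. Take first 1.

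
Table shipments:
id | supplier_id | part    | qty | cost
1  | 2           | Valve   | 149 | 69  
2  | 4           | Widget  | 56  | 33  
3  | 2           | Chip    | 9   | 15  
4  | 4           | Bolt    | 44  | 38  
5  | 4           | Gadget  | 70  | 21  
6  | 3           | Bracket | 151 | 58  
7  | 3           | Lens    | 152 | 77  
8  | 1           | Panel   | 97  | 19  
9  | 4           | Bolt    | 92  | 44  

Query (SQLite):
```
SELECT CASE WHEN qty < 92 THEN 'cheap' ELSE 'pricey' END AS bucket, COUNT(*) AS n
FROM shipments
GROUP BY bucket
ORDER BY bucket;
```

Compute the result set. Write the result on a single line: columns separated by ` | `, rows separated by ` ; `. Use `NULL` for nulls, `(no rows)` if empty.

cheap | 4 ; pricey | 5

Bucket rows by qty < 92 → 'cheap' else 'pricey'; count each bucket.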